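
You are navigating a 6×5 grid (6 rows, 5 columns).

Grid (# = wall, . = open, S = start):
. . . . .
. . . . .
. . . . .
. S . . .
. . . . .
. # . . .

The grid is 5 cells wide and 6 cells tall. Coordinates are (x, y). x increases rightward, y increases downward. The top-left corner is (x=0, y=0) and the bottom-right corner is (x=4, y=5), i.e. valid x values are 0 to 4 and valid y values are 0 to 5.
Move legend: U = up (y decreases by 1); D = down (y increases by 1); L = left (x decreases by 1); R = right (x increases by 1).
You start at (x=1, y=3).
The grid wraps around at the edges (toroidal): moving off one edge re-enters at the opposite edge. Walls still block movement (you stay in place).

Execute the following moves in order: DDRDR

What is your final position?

Start: (x=1, y=3)
  D (down): (x=1, y=3) -> (x=1, y=4)
  D (down): blocked, stay at (x=1, y=4)
  R (right): (x=1, y=4) -> (x=2, y=4)
  D (down): (x=2, y=4) -> (x=2, y=5)
  R (right): (x=2, y=5) -> (x=3, y=5)
Final: (x=3, y=5)

Answer: Final position: (x=3, y=5)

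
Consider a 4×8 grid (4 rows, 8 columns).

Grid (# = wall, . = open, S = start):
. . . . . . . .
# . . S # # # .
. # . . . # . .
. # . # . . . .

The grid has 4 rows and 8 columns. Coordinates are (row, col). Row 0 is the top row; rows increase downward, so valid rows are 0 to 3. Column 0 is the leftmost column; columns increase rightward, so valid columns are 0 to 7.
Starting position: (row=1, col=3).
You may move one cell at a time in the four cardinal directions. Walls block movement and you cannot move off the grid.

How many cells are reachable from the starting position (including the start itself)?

BFS flood-fill from (row=1, col=3):
  Distance 0: (row=1, col=3)
  Distance 1: (row=0, col=3), (row=1, col=2), (row=2, col=3)
  Distance 2: (row=0, col=2), (row=0, col=4), (row=1, col=1), (row=2, col=2), (row=2, col=4)
  Distance 3: (row=0, col=1), (row=0, col=5), (row=3, col=2), (row=3, col=4)
  Distance 4: (row=0, col=0), (row=0, col=6), (row=3, col=5)
  Distance 5: (row=0, col=7), (row=3, col=6)
  Distance 6: (row=1, col=7), (row=2, col=6), (row=3, col=7)
  Distance 7: (row=2, col=7)
Total reachable: 22 (grid has 24 open cells total)

Answer: Reachable cells: 22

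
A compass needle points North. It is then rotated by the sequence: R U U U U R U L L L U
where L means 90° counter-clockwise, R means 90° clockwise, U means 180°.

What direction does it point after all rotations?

Answer: Final heading: West

Derivation:
Start: North
  R (right (90° clockwise)) -> East
  U (U-turn (180°)) -> West
  U (U-turn (180°)) -> East
  U (U-turn (180°)) -> West
  U (U-turn (180°)) -> East
  R (right (90° clockwise)) -> South
  U (U-turn (180°)) -> North
  L (left (90° counter-clockwise)) -> West
  L (left (90° counter-clockwise)) -> South
  L (left (90° counter-clockwise)) -> East
  U (U-turn (180°)) -> West
Final: West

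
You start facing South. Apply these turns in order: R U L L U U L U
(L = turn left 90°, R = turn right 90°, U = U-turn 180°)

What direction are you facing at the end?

Answer: Final heading: North

Derivation:
Start: South
  R (right (90° clockwise)) -> West
  U (U-turn (180°)) -> East
  L (left (90° counter-clockwise)) -> North
  L (left (90° counter-clockwise)) -> West
  U (U-turn (180°)) -> East
  U (U-turn (180°)) -> West
  L (left (90° counter-clockwise)) -> South
  U (U-turn (180°)) -> North
Final: North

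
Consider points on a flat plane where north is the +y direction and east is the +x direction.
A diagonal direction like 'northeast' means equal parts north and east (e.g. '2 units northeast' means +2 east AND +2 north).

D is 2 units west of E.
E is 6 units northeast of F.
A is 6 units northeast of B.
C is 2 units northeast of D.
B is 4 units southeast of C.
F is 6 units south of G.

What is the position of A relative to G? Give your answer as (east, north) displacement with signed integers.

Place G at the origin (east=0, north=0).
  F is 6 units south of G: delta (east=+0, north=-6); F at (east=0, north=-6).
  E is 6 units northeast of F: delta (east=+6, north=+6); E at (east=6, north=0).
  D is 2 units west of E: delta (east=-2, north=+0); D at (east=4, north=0).
  C is 2 units northeast of D: delta (east=+2, north=+2); C at (east=6, north=2).
  B is 4 units southeast of C: delta (east=+4, north=-4); B at (east=10, north=-2).
  A is 6 units northeast of B: delta (east=+6, north=+6); A at (east=16, north=4).
Therefore A relative to G: (east=16, north=4).

Answer: A is at (east=16, north=4) relative to G.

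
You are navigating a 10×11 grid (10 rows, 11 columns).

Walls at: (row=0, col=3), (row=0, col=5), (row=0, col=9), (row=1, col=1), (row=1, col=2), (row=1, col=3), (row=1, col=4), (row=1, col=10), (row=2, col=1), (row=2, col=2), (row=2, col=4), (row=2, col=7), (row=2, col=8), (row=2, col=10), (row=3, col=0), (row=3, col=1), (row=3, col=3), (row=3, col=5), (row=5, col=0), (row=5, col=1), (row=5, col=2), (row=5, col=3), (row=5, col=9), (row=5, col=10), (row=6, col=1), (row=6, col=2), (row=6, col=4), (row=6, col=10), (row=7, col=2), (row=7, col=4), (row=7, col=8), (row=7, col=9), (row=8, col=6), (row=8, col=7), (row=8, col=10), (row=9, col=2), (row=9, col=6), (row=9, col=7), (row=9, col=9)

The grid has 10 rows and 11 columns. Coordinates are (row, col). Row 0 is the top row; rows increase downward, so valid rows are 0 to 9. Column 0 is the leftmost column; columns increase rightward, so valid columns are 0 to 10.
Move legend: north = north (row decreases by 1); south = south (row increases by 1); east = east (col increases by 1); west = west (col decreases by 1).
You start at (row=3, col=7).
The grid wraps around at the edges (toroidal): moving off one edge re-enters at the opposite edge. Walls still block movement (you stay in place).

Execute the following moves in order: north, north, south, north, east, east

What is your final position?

Answer: Final position: (row=3, col=9)

Derivation:
Start: (row=3, col=7)
  north (north): blocked, stay at (row=3, col=7)
  north (north): blocked, stay at (row=3, col=7)
  south (south): (row=3, col=7) -> (row=4, col=7)
  north (north): (row=4, col=7) -> (row=3, col=7)
  east (east): (row=3, col=7) -> (row=3, col=8)
  east (east): (row=3, col=8) -> (row=3, col=9)
Final: (row=3, col=9)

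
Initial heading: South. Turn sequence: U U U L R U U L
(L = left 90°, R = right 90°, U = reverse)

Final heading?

Start: South
  U (U-turn (180°)) -> North
  U (U-turn (180°)) -> South
  U (U-turn (180°)) -> North
  L (left (90° counter-clockwise)) -> West
  R (right (90° clockwise)) -> North
  U (U-turn (180°)) -> South
  U (U-turn (180°)) -> North
  L (left (90° counter-clockwise)) -> West
Final: West

Answer: Final heading: West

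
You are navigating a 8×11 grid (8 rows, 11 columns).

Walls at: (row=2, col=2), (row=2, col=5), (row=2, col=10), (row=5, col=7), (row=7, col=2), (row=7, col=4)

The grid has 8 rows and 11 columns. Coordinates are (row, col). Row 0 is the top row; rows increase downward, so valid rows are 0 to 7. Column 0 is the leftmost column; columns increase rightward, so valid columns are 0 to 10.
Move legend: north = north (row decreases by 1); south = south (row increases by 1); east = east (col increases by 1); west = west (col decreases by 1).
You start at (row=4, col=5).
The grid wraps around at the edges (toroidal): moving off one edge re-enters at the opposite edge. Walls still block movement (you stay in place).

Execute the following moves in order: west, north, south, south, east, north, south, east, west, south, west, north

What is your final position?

Start: (row=4, col=5)
  west (west): (row=4, col=5) -> (row=4, col=4)
  north (north): (row=4, col=4) -> (row=3, col=4)
  south (south): (row=3, col=4) -> (row=4, col=4)
  south (south): (row=4, col=4) -> (row=5, col=4)
  east (east): (row=5, col=4) -> (row=5, col=5)
  north (north): (row=5, col=5) -> (row=4, col=5)
  south (south): (row=4, col=5) -> (row=5, col=5)
  east (east): (row=5, col=5) -> (row=5, col=6)
  west (west): (row=5, col=6) -> (row=5, col=5)
  south (south): (row=5, col=5) -> (row=6, col=5)
  west (west): (row=6, col=5) -> (row=6, col=4)
  north (north): (row=6, col=4) -> (row=5, col=4)
Final: (row=5, col=4)

Answer: Final position: (row=5, col=4)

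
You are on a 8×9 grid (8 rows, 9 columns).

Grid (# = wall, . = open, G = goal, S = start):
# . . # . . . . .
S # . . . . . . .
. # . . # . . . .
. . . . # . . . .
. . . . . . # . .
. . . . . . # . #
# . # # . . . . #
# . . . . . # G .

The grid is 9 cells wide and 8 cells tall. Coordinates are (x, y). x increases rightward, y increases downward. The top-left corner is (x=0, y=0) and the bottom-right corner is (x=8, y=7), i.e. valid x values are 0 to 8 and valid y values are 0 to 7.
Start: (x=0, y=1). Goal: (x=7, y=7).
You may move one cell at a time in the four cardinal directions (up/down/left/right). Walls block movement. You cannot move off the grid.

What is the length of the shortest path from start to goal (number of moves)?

Answer: Shortest path length: 13

Derivation:
BFS from (x=0, y=1) until reaching (x=7, y=7):
  Distance 0: (x=0, y=1)
  Distance 1: (x=0, y=2)
  Distance 2: (x=0, y=3)
  Distance 3: (x=1, y=3), (x=0, y=4)
  Distance 4: (x=2, y=3), (x=1, y=4), (x=0, y=5)
  Distance 5: (x=2, y=2), (x=3, y=3), (x=2, y=4), (x=1, y=5)
  Distance 6: (x=2, y=1), (x=3, y=2), (x=3, y=4), (x=2, y=5), (x=1, y=6)
  Distance 7: (x=2, y=0), (x=3, y=1), (x=4, y=4), (x=3, y=5), (x=1, y=7)
  Distance 8: (x=1, y=0), (x=4, y=1), (x=5, y=4), (x=4, y=5), (x=2, y=7)
  Distance 9: (x=4, y=0), (x=5, y=1), (x=5, y=3), (x=5, y=5), (x=4, y=6), (x=3, y=7)
  Distance 10: (x=5, y=0), (x=6, y=1), (x=5, y=2), (x=6, y=3), (x=5, y=6), (x=4, y=7)
  Distance 11: (x=6, y=0), (x=7, y=1), (x=6, y=2), (x=7, y=3), (x=6, y=6), (x=5, y=7)
  Distance 12: (x=7, y=0), (x=8, y=1), (x=7, y=2), (x=8, y=3), (x=7, y=4), (x=7, y=6)
  Distance 13: (x=8, y=0), (x=8, y=2), (x=8, y=4), (x=7, y=5), (x=7, y=7)  <- goal reached here
One shortest path (13 moves): (x=0, y=1) -> (x=0, y=2) -> (x=0, y=3) -> (x=1, y=3) -> (x=2, y=3) -> (x=3, y=3) -> (x=3, y=4) -> (x=4, y=4) -> (x=5, y=4) -> (x=5, y=5) -> (x=5, y=6) -> (x=6, y=6) -> (x=7, y=6) -> (x=7, y=7)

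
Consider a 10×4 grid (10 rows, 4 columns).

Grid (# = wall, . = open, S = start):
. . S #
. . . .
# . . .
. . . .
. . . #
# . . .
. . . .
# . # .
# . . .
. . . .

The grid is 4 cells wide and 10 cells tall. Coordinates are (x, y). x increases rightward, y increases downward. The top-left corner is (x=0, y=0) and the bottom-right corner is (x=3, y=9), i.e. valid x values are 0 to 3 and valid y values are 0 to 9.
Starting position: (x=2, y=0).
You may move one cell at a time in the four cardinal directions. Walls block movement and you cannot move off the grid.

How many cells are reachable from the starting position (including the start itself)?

Answer: Reachable cells: 33

Derivation:
BFS flood-fill from (x=2, y=0):
  Distance 0: (x=2, y=0)
  Distance 1: (x=1, y=0), (x=2, y=1)
  Distance 2: (x=0, y=0), (x=1, y=1), (x=3, y=1), (x=2, y=2)
  Distance 3: (x=0, y=1), (x=1, y=2), (x=3, y=2), (x=2, y=3)
  Distance 4: (x=1, y=3), (x=3, y=3), (x=2, y=4)
  Distance 5: (x=0, y=3), (x=1, y=4), (x=2, y=5)
  Distance 6: (x=0, y=4), (x=1, y=5), (x=3, y=5), (x=2, y=6)
  Distance 7: (x=1, y=6), (x=3, y=6)
  Distance 8: (x=0, y=6), (x=1, y=7), (x=3, y=7)
  Distance 9: (x=1, y=8), (x=3, y=8)
  Distance 10: (x=2, y=8), (x=1, y=9), (x=3, y=9)
  Distance 11: (x=0, y=9), (x=2, y=9)
Total reachable: 33 (grid has 33 open cells total)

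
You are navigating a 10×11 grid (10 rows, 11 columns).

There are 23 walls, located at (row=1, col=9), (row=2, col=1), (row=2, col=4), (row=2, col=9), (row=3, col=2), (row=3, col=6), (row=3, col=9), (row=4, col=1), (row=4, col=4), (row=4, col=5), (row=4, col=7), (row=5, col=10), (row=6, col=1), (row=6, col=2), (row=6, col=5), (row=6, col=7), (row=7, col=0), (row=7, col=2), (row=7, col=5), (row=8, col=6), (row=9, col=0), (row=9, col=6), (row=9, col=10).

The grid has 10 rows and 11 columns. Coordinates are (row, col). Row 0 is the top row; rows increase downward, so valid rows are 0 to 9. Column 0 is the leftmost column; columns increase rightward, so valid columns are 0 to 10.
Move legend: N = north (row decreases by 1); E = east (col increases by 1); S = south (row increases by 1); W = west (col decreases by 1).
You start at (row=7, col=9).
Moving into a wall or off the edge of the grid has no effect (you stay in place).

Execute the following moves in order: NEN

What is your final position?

Answer: Final position: (row=6, col=10)

Derivation:
Start: (row=7, col=9)
  N (north): (row=7, col=9) -> (row=6, col=9)
  E (east): (row=6, col=9) -> (row=6, col=10)
  N (north): blocked, stay at (row=6, col=10)
Final: (row=6, col=10)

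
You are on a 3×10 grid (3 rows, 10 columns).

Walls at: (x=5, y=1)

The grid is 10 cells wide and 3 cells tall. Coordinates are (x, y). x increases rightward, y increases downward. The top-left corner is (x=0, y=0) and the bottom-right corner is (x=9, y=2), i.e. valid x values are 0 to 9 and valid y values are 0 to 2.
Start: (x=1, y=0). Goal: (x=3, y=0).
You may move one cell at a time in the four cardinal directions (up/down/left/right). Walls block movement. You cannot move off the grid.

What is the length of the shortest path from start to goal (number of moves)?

BFS from (x=1, y=0) until reaching (x=3, y=0):
  Distance 0: (x=1, y=0)
  Distance 1: (x=0, y=0), (x=2, y=0), (x=1, y=1)
  Distance 2: (x=3, y=0), (x=0, y=1), (x=2, y=1), (x=1, y=2)  <- goal reached here
One shortest path (2 moves): (x=1, y=0) -> (x=2, y=0) -> (x=3, y=0)

Answer: Shortest path length: 2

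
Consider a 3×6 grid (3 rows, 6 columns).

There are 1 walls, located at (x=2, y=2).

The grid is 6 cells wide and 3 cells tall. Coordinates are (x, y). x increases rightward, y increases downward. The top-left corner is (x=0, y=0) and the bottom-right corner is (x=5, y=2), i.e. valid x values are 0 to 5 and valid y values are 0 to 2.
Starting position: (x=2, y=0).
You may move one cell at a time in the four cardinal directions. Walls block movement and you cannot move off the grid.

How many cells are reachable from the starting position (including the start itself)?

BFS flood-fill from (x=2, y=0):
  Distance 0: (x=2, y=0)
  Distance 1: (x=1, y=0), (x=3, y=0), (x=2, y=1)
  Distance 2: (x=0, y=0), (x=4, y=0), (x=1, y=1), (x=3, y=1)
  Distance 3: (x=5, y=0), (x=0, y=1), (x=4, y=1), (x=1, y=2), (x=3, y=2)
  Distance 4: (x=5, y=1), (x=0, y=2), (x=4, y=2)
  Distance 5: (x=5, y=2)
Total reachable: 17 (grid has 17 open cells total)

Answer: Reachable cells: 17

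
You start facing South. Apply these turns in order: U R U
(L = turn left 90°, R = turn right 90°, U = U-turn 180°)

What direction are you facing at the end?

Answer: Final heading: West

Derivation:
Start: South
  U (U-turn (180°)) -> North
  R (right (90° clockwise)) -> East
  U (U-turn (180°)) -> West
Final: West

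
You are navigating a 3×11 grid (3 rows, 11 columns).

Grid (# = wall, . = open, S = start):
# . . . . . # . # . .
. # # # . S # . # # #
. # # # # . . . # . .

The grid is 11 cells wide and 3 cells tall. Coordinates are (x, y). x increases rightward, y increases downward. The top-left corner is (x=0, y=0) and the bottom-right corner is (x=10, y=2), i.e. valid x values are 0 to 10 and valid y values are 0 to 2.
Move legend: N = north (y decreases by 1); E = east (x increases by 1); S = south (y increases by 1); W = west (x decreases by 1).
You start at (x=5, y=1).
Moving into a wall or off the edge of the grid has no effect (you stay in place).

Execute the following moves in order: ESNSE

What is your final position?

Answer: Final position: (x=6, y=2)

Derivation:
Start: (x=5, y=1)
  E (east): blocked, stay at (x=5, y=1)
  S (south): (x=5, y=1) -> (x=5, y=2)
  N (north): (x=5, y=2) -> (x=5, y=1)
  S (south): (x=5, y=1) -> (x=5, y=2)
  E (east): (x=5, y=2) -> (x=6, y=2)
Final: (x=6, y=2)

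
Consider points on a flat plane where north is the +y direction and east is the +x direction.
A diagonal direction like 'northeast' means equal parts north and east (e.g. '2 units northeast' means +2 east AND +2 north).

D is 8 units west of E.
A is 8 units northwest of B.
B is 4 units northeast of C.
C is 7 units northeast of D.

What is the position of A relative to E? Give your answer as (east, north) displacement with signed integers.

Answer: A is at (east=-5, north=19) relative to E.

Derivation:
Place E at the origin (east=0, north=0).
  D is 8 units west of E: delta (east=-8, north=+0); D at (east=-8, north=0).
  C is 7 units northeast of D: delta (east=+7, north=+7); C at (east=-1, north=7).
  B is 4 units northeast of C: delta (east=+4, north=+4); B at (east=3, north=11).
  A is 8 units northwest of B: delta (east=-8, north=+8); A at (east=-5, north=19).
Therefore A relative to E: (east=-5, north=19).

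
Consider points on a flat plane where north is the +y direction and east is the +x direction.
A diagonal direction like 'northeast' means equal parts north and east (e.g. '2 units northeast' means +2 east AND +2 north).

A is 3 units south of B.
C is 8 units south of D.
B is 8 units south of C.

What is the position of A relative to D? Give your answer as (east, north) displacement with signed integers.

Place D at the origin (east=0, north=0).
  C is 8 units south of D: delta (east=+0, north=-8); C at (east=0, north=-8).
  B is 8 units south of C: delta (east=+0, north=-8); B at (east=0, north=-16).
  A is 3 units south of B: delta (east=+0, north=-3); A at (east=0, north=-19).
Therefore A relative to D: (east=0, north=-19).

Answer: A is at (east=0, north=-19) relative to D.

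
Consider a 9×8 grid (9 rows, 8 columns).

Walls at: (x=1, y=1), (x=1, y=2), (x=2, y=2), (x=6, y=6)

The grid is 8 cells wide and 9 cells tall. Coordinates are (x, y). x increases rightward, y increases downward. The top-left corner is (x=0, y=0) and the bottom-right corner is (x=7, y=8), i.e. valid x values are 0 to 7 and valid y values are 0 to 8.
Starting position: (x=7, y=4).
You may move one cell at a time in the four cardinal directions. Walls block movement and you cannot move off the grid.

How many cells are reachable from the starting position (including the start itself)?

Answer: Reachable cells: 68

Derivation:
BFS flood-fill from (x=7, y=4):
  Distance 0: (x=7, y=4)
  Distance 1: (x=7, y=3), (x=6, y=4), (x=7, y=5)
  Distance 2: (x=7, y=2), (x=6, y=3), (x=5, y=4), (x=6, y=5), (x=7, y=6)
  Distance 3: (x=7, y=1), (x=6, y=2), (x=5, y=3), (x=4, y=4), (x=5, y=5), (x=7, y=7)
  Distance 4: (x=7, y=0), (x=6, y=1), (x=5, y=2), (x=4, y=3), (x=3, y=4), (x=4, y=5), (x=5, y=6), (x=6, y=7), (x=7, y=8)
  Distance 5: (x=6, y=0), (x=5, y=1), (x=4, y=2), (x=3, y=3), (x=2, y=4), (x=3, y=5), (x=4, y=6), (x=5, y=7), (x=6, y=8)
  Distance 6: (x=5, y=0), (x=4, y=1), (x=3, y=2), (x=2, y=3), (x=1, y=4), (x=2, y=5), (x=3, y=6), (x=4, y=7), (x=5, y=8)
  Distance 7: (x=4, y=0), (x=3, y=1), (x=1, y=3), (x=0, y=4), (x=1, y=5), (x=2, y=6), (x=3, y=7), (x=4, y=8)
  Distance 8: (x=3, y=0), (x=2, y=1), (x=0, y=3), (x=0, y=5), (x=1, y=6), (x=2, y=7), (x=3, y=8)
  Distance 9: (x=2, y=0), (x=0, y=2), (x=0, y=6), (x=1, y=7), (x=2, y=8)
  Distance 10: (x=1, y=0), (x=0, y=1), (x=0, y=7), (x=1, y=8)
  Distance 11: (x=0, y=0), (x=0, y=8)
Total reachable: 68 (grid has 68 open cells total)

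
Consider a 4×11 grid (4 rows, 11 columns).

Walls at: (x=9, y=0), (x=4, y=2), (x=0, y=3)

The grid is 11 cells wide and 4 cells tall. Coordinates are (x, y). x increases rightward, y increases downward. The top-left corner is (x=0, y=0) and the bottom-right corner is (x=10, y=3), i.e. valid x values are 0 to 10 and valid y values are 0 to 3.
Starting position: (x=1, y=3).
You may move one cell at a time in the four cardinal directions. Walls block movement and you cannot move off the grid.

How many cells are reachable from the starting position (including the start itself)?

BFS flood-fill from (x=1, y=3):
  Distance 0: (x=1, y=3)
  Distance 1: (x=1, y=2), (x=2, y=3)
  Distance 2: (x=1, y=1), (x=0, y=2), (x=2, y=2), (x=3, y=3)
  Distance 3: (x=1, y=0), (x=0, y=1), (x=2, y=1), (x=3, y=2), (x=4, y=3)
  Distance 4: (x=0, y=0), (x=2, y=0), (x=3, y=1), (x=5, y=3)
  Distance 5: (x=3, y=0), (x=4, y=1), (x=5, y=2), (x=6, y=3)
  Distance 6: (x=4, y=0), (x=5, y=1), (x=6, y=2), (x=7, y=3)
  Distance 7: (x=5, y=0), (x=6, y=1), (x=7, y=2), (x=8, y=3)
  Distance 8: (x=6, y=0), (x=7, y=1), (x=8, y=2), (x=9, y=3)
  Distance 9: (x=7, y=0), (x=8, y=1), (x=9, y=2), (x=10, y=3)
  Distance 10: (x=8, y=0), (x=9, y=1), (x=10, y=2)
  Distance 11: (x=10, y=1)
  Distance 12: (x=10, y=0)
Total reachable: 41 (grid has 41 open cells total)

Answer: Reachable cells: 41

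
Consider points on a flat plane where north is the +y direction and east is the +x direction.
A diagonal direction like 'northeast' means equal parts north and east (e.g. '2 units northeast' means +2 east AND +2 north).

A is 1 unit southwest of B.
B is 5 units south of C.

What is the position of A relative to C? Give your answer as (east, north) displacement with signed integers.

Place C at the origin (east=0, north=0).
  B is 5 units south of C: delta (east=+0, north=-5); B at (east=0, north=-5).
  A is 1 unit southwest of B: delta (east=-1, north=-1); A at (east=-1, north=-6).
Therefore A relative to C: (east=-1, north=-6).

Answer: A is at (east=-1, north=-6) relative to C.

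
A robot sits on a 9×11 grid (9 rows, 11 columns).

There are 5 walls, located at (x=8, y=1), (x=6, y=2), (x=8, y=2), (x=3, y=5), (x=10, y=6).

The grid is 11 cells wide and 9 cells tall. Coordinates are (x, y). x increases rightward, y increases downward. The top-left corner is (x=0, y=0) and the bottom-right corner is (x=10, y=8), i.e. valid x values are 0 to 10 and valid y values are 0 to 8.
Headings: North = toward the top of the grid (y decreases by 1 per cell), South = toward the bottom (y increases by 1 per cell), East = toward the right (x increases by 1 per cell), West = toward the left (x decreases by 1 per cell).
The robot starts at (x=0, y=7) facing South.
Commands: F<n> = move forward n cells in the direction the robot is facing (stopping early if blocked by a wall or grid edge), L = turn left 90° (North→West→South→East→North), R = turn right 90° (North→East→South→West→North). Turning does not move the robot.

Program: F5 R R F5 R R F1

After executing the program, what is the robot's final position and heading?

Answer: Final position: (x=0, y=4), facing South

Derivation:
Start: (x=0, y=7), facing South
  F5: move forward 1/5 (blocked), now at (x=0, y=8)
  R: turn right, now facing West
  R: turn right, now facing North
  F5: move forward 5, now at (x=0, y=3)
  R: turn right, now facing East
  R: turn right, now facing South
  F1: move forward 1, now at (x=0, y=4)
Final: (x=0, y=4), facing South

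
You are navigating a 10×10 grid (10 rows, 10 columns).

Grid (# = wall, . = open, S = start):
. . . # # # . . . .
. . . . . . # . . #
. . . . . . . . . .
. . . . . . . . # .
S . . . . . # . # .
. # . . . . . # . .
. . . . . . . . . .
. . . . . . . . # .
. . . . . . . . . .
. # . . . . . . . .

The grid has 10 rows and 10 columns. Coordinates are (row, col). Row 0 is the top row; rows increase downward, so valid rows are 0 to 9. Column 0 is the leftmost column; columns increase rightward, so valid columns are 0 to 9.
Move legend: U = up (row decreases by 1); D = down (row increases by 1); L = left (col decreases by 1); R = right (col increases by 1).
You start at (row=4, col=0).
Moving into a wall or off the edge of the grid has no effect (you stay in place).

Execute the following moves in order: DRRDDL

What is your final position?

Answer: Final position: (row=7, col=0)

Derivation:
Start: (row=4, col=0)
  D (down): (row=4, col=0) -> (row=5, col=0)
  R (right): blocked, stay at (row=5, col=0)
  R (right): blocked, stay at (row=5, col=0)
  D (down): (row=5, col=0) -> (row=6, col=0)
  D (down): (row=6, col=0) -> (row=7, col=0)
  L (left): blocked, stay at (row=7, col=0)
Final: (row=7, col=0)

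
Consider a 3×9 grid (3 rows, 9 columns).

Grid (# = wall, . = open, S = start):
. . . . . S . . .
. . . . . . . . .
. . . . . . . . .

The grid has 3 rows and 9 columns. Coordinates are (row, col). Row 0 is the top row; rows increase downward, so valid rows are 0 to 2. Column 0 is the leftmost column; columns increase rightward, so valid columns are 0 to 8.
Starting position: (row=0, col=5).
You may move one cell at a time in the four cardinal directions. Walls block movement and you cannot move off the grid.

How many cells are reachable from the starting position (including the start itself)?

BFS flood-fill from (row=0, col=5):
  Distance 0: (row=0, col=5)
  Distance 1: (row=0, col=4), (row=0, col=6), (row=1, col=5)
  Distance 2: (row=0, col=3), (row=0, col=7), (row=1, col=4), (row=1, col=6), (row=2, col=5)
  Distance 3: (row=0, col=2), (row=0, col=8), (row=1, col=3), (row=1, col=7), (row=2, col=4), (row=2, col=6)
  Distance 4: (row=0, col=1), (row=1, col=2), (row=1, col=8), (row=2, col=3), (row=2, col=7)
  Distance 5: (row=0, col=0), (row=1, col=1), (row=2, col=2), (row=2, col=8)
  Distance 6: (row=1, col=0), (row=2, col=1)
  Distance 7: (row=2, col=0)
Total reachable: 27 (grid has 27 open cells total)

Answer: Reachable cells: 27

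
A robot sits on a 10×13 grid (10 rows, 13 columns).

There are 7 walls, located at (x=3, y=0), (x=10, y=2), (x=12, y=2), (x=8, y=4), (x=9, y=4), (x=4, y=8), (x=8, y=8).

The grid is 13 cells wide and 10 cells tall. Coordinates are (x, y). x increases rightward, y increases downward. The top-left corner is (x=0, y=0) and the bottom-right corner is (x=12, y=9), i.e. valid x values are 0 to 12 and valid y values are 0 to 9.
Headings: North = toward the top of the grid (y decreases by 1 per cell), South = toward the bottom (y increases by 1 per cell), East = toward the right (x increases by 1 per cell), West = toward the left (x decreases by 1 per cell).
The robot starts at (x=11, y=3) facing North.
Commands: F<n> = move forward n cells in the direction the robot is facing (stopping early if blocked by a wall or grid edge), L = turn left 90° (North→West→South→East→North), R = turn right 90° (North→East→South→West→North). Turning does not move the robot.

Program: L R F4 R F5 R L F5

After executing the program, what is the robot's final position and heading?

Start: (x=11, y=3), facing North
  L: turn left, now facing West
  R: turn right, now facing North
  F4: move forward 3/4 (blocked), now at (x=11, y=0)
  R: turn right, now facing East
  F5: move forward 1/5 (blocked), now at (x=12, y=0)
  R: turn right, now facing South
  L: turn left, now facing East
  F5: move forward 0/5 (blocked), now at (x=12, y=0)
Final: (x=12, y=0), facing East

Answer: Final position: (x=12, y=0), facing East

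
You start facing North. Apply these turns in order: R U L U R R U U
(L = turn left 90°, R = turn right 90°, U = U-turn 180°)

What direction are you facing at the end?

Start: North
  R (right (90° clockwise)) -> East
  U (U-turn (180°)) -> West
  L (left (90° counter-clockwise)) -> South
  U (U-turn (180°)) -> North
  R (right (90° clockwise)) -> East
  R (right (90° clockwise)) -> South
  U (U-turn (180°)) -> North
  U (U-turn (180°)) -> South
Final: South

Answer: Final heading: South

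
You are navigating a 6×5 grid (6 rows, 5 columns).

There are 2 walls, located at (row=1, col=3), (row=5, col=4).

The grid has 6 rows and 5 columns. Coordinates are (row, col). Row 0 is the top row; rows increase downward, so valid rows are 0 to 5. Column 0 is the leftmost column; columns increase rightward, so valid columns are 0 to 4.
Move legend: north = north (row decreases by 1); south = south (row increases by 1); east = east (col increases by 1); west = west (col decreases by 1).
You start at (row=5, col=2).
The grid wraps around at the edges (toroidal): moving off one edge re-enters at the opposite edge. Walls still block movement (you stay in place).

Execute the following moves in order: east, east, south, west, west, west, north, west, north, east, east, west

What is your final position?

Start: (row=5, col=2)
  east (east): (row=5, col=2) -> (row=5, col=3)
  east (east): blocked, stay at (row=5, col=3)
  south (south): (row=5, col=3) -> (row=0, col=3)
  west (west): (row=0, col=3) -> (row=0, col=2)
  west (west): (row=0, col=2) -> (row=0, col=1)
  west (west): (row=0, col=1) -> (row=0, col=0)
  north (north): (row=0, col=0) -> (row=5, col=0)
  west (west): blocked, stay at (row=5, col=0)
  north (north): (row=5, col=0) -> (row=4, col=0)
  east (east): (row=4, col=0) -> (row=4, col=1)
  east (east): (row=4, col=1) -> (row=4, col=2)
  west (west): (row=4, col=2) -> (row=4, col=1)
Final: (row=4, col=1)

Answer: Final position: (row=4, col=1)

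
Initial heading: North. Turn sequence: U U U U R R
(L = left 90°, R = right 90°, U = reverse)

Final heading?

Answer: Final heading: South

Derivation:
Start: North
  U (U-turn (180°)) -> South
  U (U-turn (180°)) -> North
  U (U-turn (180°)) -> South
  U (U-turn (180°)) -> North
  R (right (90° clockwise)) -> East
  R (right (90° clockwise)) -> South
Final: South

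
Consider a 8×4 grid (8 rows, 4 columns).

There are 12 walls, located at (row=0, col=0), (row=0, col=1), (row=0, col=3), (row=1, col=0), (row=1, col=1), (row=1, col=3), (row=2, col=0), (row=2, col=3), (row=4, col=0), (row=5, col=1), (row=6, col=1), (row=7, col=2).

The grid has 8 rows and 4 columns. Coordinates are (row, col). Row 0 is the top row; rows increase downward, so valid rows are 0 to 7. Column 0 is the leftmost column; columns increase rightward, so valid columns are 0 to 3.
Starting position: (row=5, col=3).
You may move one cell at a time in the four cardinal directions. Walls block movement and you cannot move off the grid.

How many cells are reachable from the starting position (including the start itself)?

Answer: Reachable cells: 16

Derivation:
BFS flood-fill from (row=5, col=3):
  Distance 0: (row=5, col=3)
  Distance 1: (row=4, col=3), (row=5, col=2), (row=6, col=3)
  Distance 2: (row=3, col=3), (row=4, col=2), (row=6, col=2), (row=7, col=3)
  Distance 3: (row=3, col=2), (row=4, col=1)
  Distance 4: (row=2, col=2), (row=3, col=1)
  Distance 5: (row=1, col=2), (row=2, col=1), (row=3, col=0)
  Distance 6: (row=0, col=2)
Total reachable: 16 (grid has 20 open cells total)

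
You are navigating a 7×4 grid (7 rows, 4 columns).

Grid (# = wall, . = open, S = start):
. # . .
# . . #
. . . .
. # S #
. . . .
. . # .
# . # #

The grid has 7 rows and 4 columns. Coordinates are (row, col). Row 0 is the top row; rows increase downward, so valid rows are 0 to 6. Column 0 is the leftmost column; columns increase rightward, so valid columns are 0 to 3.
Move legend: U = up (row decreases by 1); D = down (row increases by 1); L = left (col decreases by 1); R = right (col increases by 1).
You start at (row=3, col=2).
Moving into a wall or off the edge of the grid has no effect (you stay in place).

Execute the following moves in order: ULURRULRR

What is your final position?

Answer: Final position: (row=0, col=3)

Derivation:
Start: (row=3, col=2)
  U (up): (row=3, col=2) -> (row=2, col=2)
  L (left): (row=2, col=2) -> (row=2, col=1)
  U (up): (row=2, col=1) -> (row=1, col=1)
  R (right): (row=1, col=1) -> (row=1, col=2)
  R (right): blocked, stay at (row=1, col=2)
  U (up): (row=1, col=2) -> (row=0, col=2)
  L (left): blocked, stay at (row=0, col=2)
  R (right): (row=0, col=2) -> (row=0, col=3)
  R (right): blocked, stay at (row=0, col=3)
Final: (row=0, col=3)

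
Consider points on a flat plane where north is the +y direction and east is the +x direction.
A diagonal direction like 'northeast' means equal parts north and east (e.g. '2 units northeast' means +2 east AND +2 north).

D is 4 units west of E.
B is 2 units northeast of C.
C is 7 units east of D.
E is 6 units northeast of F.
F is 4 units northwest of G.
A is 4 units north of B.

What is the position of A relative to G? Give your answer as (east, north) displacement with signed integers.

Place G at the origin (east=0, north=0).
  F is 4 units northwest of G: delta (east=-4, north=+4); F at (east=-4, north=4).
  E is 6 units northeast of F: delta (east=+6, north=+6); E at (east=2, north=10).
  D is 4 units west of E: delta (east=-4, north=+0); D at (east=-2, north=10).
  C is 7 units east of D: delta (east=+7, north=+0); C at (east=5, north=10).
  B is 2 units northeast of C: delta (east=+2, north=+2); B at (east=7, north=12).
  A is 4 units north of B: delta (east=+0, north=+4); A at (east=7, north=16).
Therefore A relative to G: (east=7, north=16).

Answer: A is at (east=7, north=16) relative to G.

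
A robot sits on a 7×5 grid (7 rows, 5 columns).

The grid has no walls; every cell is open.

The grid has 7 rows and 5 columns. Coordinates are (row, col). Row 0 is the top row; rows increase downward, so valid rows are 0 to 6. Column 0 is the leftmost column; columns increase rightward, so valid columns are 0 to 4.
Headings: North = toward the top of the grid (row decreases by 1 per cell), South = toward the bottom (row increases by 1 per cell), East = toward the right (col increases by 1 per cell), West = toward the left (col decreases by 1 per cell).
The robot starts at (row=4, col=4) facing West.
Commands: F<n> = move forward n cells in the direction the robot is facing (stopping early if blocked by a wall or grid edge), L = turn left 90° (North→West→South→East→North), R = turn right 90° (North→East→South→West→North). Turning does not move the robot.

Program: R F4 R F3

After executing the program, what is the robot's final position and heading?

Start: (row=4, col=4), facing West
  R: turn right, now facing North
  F4: move forward 4, now at (row=0, col=4)
  R: turn right, now facing East
  F3: move forward 0/3 (blocked), now at (row=0, col=4)
Final: (row=0, col=4), facing East

Answer: Final position: (row=0, col=4), facing East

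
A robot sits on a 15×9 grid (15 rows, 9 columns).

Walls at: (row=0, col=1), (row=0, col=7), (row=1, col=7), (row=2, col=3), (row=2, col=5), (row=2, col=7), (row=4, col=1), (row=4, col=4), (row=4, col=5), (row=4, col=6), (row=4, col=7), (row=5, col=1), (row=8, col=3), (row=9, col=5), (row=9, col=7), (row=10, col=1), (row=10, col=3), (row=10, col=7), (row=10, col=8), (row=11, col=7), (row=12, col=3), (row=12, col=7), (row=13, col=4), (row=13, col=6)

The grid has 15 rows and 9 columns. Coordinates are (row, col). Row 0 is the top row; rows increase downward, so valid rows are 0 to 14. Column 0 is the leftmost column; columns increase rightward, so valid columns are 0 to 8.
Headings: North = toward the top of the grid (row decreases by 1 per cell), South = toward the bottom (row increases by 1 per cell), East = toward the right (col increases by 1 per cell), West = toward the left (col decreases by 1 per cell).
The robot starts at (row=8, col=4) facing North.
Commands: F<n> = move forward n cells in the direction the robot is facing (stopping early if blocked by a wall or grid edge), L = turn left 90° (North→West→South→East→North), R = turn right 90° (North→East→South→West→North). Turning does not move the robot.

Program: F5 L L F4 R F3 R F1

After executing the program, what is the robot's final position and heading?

Start: (row=8, col=4), facing North
  F5: move forward 3/5 (blocked), now at (row=5, col=4)
  L: turn left, now facing West
  L: turn left, now facing South
  F4: move forward 4, now at (row=9, col=4)
  R: turn right, now facing West
  F3: move forward 3, now at (row=9, col=1)
  R: turn right, now facing North
  F1: move forward 1, now at (row=8, col=1)
Final: (row=8, col=1), facing North

Answer: Final position: (row=8, col=1), facing North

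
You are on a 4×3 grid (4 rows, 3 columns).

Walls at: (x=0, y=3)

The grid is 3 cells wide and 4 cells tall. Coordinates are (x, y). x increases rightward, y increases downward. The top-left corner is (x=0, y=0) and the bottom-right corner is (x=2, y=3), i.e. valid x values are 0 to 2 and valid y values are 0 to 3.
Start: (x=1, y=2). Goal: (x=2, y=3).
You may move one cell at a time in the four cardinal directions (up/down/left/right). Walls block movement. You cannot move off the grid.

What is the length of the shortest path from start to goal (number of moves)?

Answer: Shortest path length: 2

Derivation:
BFS from (x=1, y=2) until reaching (x=2, y=3):
  Distance 0: (x=1, y=2)
  Distance 1: (x=1, y=1), (x=0, y=2), (x=2, y=2), (x=1, y=3)
  Distance 2: (x=1, y=0), (x=0, y=1), (x=2, y=1), (x=2, y=3)  <- goal reached here
One shortest path (2 moves): (x=1, y=2) -> (x=2, y=2) -> (x=2, y=3)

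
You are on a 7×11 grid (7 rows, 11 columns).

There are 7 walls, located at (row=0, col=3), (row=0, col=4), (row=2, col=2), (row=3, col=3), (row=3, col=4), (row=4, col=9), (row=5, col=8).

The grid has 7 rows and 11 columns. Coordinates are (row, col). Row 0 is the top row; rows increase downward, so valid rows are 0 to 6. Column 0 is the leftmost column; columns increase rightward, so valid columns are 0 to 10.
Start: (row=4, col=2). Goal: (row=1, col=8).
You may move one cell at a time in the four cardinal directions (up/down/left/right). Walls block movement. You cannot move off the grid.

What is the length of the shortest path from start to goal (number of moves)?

Answer: Shortest path length: 9

Derivation:
BFS from (row=4, col=2) until reaching (row=1, col=8):
  Distance 0: (row=4, col=2)
  Distance 1: (row=3, col=2), (row=4, col=1), (row=4, col=3), (row=5, col=2)
  Distance 2: (row=3, col=1), (row=4, col=0), (row=4, col=4), (row=5, col=1), (row=5, col=3), (row=6, col=2)
  Distance 3: (row=2, col=1), (row=3, col=0), (row=4, col=5), (row=5, col=0), (row=5, col=4), (row=6, col=1), (row=6, col=3)
  Distance 4: (row=1, col=1), (row=2, col=0), (row=3, col=5), (row=4, col=6), (row=5, col=5), (row=6, col=0), (row=6, col=4)
  Distance 5: (row=0, col=1), (row=1, col=0), (row=1, col=2), (row=2, col=5), (row=3, col=6), (row=4, col=7), (row=5, col=6), (row=6, col=5)
  Distance 6: (row=0, col=0), (row=0, col=2), (row=1, col=3), (row=1, col=5), (row=2, col=4), (row=2, col=6), (row=3, col=7), (row=4, col=8), (row=5, col=7), (row=6, col=6)
  Distance 7: (row=0, col=5), (row=1, col=4), (row=1, col=6), (row=2, col=3), (row=2, col=7), (row=3, col=8), (row=6, col=7)
  Distance 8: (row=0, col=6), (row=1, col=7), (row=2, col=8), (row=3, col=9), (row=6, col=8)
  Distance 9: (row=0, col=7), (row=1, col=8), (row=2, col=9), (row=3, col=10), (row=6, col=9)  <- goal reached here
One shortest path (9 moves): (row=4, col=2) -> (row=4, col=3) -> (row=4, col=4) -> (row=4, col=5) -> (row=4, col=6) -> (row=4, col=7) -> (row=4, col=8) -> (row=3, col=8) -> (row=2, col=8) -> (row=1, col=8)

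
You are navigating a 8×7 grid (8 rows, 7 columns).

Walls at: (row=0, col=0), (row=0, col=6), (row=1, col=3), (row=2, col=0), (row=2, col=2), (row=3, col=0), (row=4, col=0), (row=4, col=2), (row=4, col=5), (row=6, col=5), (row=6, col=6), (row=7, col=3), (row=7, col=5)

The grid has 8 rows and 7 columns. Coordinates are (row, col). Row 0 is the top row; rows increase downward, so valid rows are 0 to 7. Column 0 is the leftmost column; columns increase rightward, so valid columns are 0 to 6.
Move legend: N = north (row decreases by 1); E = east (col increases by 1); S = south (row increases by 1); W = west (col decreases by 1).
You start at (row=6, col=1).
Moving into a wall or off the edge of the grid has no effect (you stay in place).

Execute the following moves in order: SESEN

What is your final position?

Start: (row=6, col=1)
  S (south): (row=6, col=1) -> (row=7, col=1)
  E (east): (row=7, col=1) -> (row=7, col=2)
  S (south): blocked, stay at (row=7, col=2)
  E (east): blocked, stay at (row=7, col=2)
  N (north): (row=7, col=2) -> (row=6, col=2)
Final: (row=6, col=2)

Answer: Final position: (row=6, col=2)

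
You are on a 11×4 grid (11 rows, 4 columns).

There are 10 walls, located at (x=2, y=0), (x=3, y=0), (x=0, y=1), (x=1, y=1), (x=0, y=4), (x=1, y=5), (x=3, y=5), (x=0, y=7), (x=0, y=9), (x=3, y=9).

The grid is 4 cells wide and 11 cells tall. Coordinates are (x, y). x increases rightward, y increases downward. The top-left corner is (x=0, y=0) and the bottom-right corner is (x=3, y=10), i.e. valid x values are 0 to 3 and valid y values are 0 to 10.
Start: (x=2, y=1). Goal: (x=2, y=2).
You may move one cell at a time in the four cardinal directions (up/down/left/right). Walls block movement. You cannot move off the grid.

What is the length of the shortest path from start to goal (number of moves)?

BFS from (x=2, y=1) until reaching (x=2, y=2):
  Distance 0: (x=2, y=1)
  Distance 1: (x=3, y=1), (x=2, y=2)  <- goal reached here
One shortest path (1 moves): (x=2, y=1) -> (x=2, y=2)

Answer: Shortest path length: 1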